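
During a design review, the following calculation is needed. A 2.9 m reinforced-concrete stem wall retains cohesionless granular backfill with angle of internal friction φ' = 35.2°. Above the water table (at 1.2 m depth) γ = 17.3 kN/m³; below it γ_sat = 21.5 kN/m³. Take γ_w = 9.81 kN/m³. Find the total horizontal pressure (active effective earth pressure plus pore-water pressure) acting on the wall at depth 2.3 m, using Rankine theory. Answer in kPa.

K_a = (1 − sin φ)/(1 + sin φ) = 0.2687.
γ' = 21.5 − 9.81 = 11.69 kN/m³.
Effective vertical stress at 2.3 m: σ'_v = 17.3×1.2 + 11.69×1.10 = 33.62 kPa.
σ'_h = K_a σ'_v = 0.2687 × 33.62 = 9.033 kPa; u = γ_w × 1.10 = 10.79 kPa.
Total σ_h = 9.033 + 10.79 = 19.82 kPa.

19.8 kPa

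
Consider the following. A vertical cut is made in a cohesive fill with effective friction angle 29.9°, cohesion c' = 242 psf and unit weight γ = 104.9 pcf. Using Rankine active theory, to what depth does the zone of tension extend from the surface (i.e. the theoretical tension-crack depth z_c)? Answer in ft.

K_a = tan²(45° − 29.9°/2) = 0.3347; √K_a = 0.5785.
The active pressure is zero where K_a γ z = 2c√K_a, so z_c = 2c/(γ√K_a) = 2×242/(104.9×0.5785) = 7.975 ft.

7.98 ft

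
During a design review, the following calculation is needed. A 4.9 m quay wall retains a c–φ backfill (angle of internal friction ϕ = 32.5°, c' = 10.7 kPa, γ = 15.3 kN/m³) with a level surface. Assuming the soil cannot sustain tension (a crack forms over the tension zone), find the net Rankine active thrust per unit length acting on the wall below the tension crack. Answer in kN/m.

K_a = 0.3010; √K_a = 0.5486.
Tension-crack depth z_c = 2c/(γ√K_a) = 2×10.7/(15.3×0.5486) = 2.549 m.
σ_a at base = K_a γ H − 2c√K_a = 0.3010×15.3×4.9 − 2×10.7×0.5486 = 10.82 kPa.
P_a = ½ × 10.82 × (H − z_c) = 0.5×10.82×2.351 = 12.72 kN/m.

12.7 kN/m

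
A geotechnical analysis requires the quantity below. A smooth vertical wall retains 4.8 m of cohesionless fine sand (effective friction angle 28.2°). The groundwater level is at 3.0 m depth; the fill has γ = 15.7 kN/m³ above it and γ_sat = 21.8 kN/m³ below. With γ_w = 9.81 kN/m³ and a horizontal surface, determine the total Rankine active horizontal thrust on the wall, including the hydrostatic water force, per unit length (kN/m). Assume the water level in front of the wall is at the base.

78.5 kN/m

K_a = tan²(45° − φ/2) = 0.3582.
γ' = 21.8 − 9.81 = 11.99 kN/m³. Depth below WT = 1.8 m.
σ'_h at WT = K_a γ d_w = 16.87 kPa; at base = 16.87 + K_a γ' × 1.8 = 24.60 kPa.
P₁ (0–3.0 m) = ½×16.87×3.0 = 25.31. P₂ (3.0–4.8 m) = ½(16.87+24.60)×1.8 = 37.32.
P_w = ½ γ_w h₂² = 0.5×9.81×1.8² = 15.89. Total = 25.31+37.32+15.89 = 78.52 kN/m.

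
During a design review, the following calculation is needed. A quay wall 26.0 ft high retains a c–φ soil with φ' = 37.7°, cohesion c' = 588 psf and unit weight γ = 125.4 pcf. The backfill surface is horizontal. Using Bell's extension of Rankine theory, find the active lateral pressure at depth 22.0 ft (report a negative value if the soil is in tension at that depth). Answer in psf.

K_a = (1 − sin φ)/(1 + sin φ) = 0.2411.
σ_a = K_a γ z − 2c√K_a = 0.2411×125.4×22.0 − 2×588×0.4910 = 87.64 psf.

87.6 psf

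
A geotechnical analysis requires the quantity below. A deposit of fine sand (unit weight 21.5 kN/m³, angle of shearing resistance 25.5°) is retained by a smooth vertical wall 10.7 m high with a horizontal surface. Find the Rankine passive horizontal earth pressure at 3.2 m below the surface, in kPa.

K_p = (1 + sin φ)/(1 − sin φ) = 2.512.
σ_h = K_p γ z = 2.512 × 21.5 × 3.2 = 172.8 kPa.

173 kPa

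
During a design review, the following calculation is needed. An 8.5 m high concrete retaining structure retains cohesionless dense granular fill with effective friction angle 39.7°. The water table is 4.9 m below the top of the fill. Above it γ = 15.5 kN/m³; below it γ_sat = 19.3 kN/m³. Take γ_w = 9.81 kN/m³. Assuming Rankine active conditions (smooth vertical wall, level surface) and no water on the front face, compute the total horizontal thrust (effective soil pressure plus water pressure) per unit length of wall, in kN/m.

K_a = tan²(45° − φ/2) = 0.2204.
γ' = 19.3 − 9.81 = 9.490 kN/m³. Depth below WT = 3.6 m.
σ'_h at WT = K_a γ d_w = 16.74 kPa; at base = 16.74 + K_a γ' × 3.6 = 24.27 kPa.
P₁ (0–4.9 m) = ½×16.74×4.9 = 41.02. P₂ (4.9–8.5 m) = ½(16.74+24.27)×3.6 = 73.83.
P_w = ½ γ_w h₂² = 0.5×9.81×3.6² = 63.57. Total = 41.02+73.83+63.57 = 178.4 kN/m.

178 kN/m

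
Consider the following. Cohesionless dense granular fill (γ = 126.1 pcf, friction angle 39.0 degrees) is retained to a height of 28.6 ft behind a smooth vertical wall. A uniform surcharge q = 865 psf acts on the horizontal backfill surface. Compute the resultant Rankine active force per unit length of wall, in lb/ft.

K_a = tan²(45° − φ/2) = 0.2275.
Soil triangle: ½ K_a γ H² = 0.5×0.2275×126.1×28.6² = 11730 lb/ft.
Surcharge rectangle: K_a q H = 0.2275×865×28.6 = 5628 lb/ft.
Total = 11730 + 5628 = 17360 lb/ft.

17400 lb/ft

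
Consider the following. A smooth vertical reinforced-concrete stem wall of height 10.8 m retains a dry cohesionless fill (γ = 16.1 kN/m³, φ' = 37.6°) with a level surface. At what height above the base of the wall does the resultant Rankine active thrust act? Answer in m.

K_a = 0.2421.
The pressure distribution is triangular, so the resultant acts at H/3 above the base = 10.8/3 = 3.600 m.

3.60 m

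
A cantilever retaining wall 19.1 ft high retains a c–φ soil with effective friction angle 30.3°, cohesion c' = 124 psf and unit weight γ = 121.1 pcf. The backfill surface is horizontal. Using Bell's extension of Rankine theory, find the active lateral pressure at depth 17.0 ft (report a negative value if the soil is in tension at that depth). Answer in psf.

536 psf

K_a = (1 − sin φ)/(1 + sin φ) = 0.3293.
σ_a = K_a γ z − 2c√K_a = 0.3293×121.1×17.0 − 2×124×0.5739 = 535.7 psf.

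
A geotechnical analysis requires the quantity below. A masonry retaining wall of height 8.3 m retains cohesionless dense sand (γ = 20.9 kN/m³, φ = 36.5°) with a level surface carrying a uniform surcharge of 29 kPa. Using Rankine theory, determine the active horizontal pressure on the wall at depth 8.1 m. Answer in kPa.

50.4 kPa

K_a = (1 − sin φ)/(1 + sin φ) = 0.2541.
σ_v = γz + q = 20.9 × 8.1 + 29 = 198.3 kPa.
σ_h = K_a σ_v = 0.2541 × 198.3 = 50.38 kPa.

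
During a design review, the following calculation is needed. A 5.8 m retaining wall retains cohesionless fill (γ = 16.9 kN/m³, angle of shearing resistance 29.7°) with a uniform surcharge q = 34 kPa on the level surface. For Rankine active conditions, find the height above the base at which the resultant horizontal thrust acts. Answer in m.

2.33 m

K_a = 0.3374.
Triangular part P₁ = ½K_aγH² = 95.90 at H/3 = 1.933 m; rectangular part P₂ = K_a q H = 66.53 at H/2 = 2.900 m.
ȳ = (P₁·1.933 + P₂·2.900)/(P₁+P₂) = 2.329 m.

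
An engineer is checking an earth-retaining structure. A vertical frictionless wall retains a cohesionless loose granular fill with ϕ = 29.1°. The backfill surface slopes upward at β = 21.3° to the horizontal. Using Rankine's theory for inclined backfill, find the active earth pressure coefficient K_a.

K_a = cos β · (cos β − √(cos²β − cos²φ)) / (cos β + √(cos²β − cos²φ)).
cos β = 0.9317, cos φ = 0.8738, √(cos²β − cos²φ) = 0.3234.
K_a = 0.9317 × (0.9317 − 0.3234)/(0.9317 + 0.3234) = 0.4516.

0.452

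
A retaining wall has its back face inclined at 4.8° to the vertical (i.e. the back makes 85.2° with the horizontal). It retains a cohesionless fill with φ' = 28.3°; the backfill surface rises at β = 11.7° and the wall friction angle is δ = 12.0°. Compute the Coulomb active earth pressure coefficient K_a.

0.426

K_a = sin²(α+φ) / [sin²α · sin(α−δ) · (1 + √{sin(φ+δ)sin(φ−β) / (sin(α−δ)sin(α+β))})²].
With α = 85.2°, φ = 28.3°, δ = 12.0°, β = 11.7°: K_a = 0.4261.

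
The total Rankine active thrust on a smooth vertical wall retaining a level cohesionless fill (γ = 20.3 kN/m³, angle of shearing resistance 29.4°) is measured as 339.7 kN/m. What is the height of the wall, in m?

K_a = 0.3415. P_a = ½ K_a γ H² ⇒ H = √(2P_a/(K_a γ)).
H = √(2×339.7/(0.3415×20.3)) = 9.900 m.

9.90 m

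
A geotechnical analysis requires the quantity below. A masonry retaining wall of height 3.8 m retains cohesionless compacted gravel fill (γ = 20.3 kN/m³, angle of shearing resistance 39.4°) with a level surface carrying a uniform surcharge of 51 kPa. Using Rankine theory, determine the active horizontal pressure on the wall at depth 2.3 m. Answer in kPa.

K_a = (1 − sin φ)/(1 + sin φ) = 0.2234.
σ_v = γz + q = 20.3 × 2.3 + 51 = 97.69 kPa.
σ_h = K_a σ_v = 0.2234 × 97.69 = 21.83 kPa.

21.8 kPa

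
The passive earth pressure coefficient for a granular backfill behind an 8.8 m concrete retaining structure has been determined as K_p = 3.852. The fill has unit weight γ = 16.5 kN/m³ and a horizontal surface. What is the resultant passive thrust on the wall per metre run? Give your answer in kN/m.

P = ½ K_p γ H² = 0.5 × 3.852 × 16.5 × 8.8² = 2461 kN/m.

2460 kN/m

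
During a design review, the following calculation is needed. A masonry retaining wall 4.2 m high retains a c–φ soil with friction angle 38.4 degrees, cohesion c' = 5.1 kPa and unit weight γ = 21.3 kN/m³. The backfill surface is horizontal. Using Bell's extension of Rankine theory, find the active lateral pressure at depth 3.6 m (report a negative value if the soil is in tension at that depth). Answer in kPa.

K_a = (1 − sin φ)/(1 + sin φ) = 0.2337.
σ_a = K_a γ z − 2c√K_a = 0.2337×21.3×3.6 − 2×5.1×0.4834 = 12.99 kPa.

13.0 kPa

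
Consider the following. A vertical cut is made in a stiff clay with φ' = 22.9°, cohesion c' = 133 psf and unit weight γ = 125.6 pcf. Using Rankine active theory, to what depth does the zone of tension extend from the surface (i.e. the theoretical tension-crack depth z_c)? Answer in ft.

K_a = tan²(45° − 22.9°/2) = 0.4398; √K_a = 0.6631.
The active pressure is zero where K_a γ z = 2c√K_a, so z_c = 2c/(γ√K_a) = 2×133/(125.6×0.6631) = 3.194 ft.

3.19 ft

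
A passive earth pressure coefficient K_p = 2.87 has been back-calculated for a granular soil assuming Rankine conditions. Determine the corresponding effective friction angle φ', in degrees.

K_p = (1+sin φ)/(1−sin φ) ⇒ sin φ = (K_p − 1)/(K_p + 1) = 0.4832.
φ = arcsin(0.4832) = 28.89°.

28.9°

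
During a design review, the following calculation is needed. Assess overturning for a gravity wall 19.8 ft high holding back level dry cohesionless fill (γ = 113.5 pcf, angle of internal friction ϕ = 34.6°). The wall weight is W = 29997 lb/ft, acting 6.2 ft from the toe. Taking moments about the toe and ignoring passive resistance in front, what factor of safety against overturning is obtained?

4.60

K_a = tan²(45° − 34.6°/2) = 0.2756.
P_a = ½K_aγH² = 0.5×0.2756×113.5×19.8² = 6132 lb/ft, acting at H/3 = 6.600 ft above the base.
Overturning moment M_o = P_a × H/3 = 6132 × 6.600 = 40470.
Resisting moment M_r = W × 6.2 = 29997 × 6.2 = 186000.
FS_overturning = M_r/M_o = 186000/40470 = 4.595.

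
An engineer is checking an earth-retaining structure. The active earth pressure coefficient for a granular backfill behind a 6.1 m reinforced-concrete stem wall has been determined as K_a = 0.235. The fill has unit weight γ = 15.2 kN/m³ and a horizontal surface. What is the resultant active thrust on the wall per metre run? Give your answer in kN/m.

66.5 kN/m

P = ½ K_a γ H² = 0.5 × 0.235 × 15.2 × 6.1² = 66.46 kN/m.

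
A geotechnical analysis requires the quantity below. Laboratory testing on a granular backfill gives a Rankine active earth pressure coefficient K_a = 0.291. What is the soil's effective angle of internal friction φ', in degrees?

K_a = tan²(45° − φ/2) ⇒ 45° − φ/2 = arctan(√0.291) = 28.34°.
φ = 2(45° − 28.34°) = 33.31°.

33.3°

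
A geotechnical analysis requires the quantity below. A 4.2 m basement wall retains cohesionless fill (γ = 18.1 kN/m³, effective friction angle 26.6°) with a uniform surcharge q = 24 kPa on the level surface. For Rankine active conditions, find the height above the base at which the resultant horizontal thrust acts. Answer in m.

K_a = 0.3814.
Triangular part P₁ = ½K_aγH² = 60.89 at H/3 = 1.400 m; rectangular part P₂ = K_a q H = 38.45 at H/2 = 2.100 m.
ȳ = (P₁·1.400 + P₂·2.100)/(P₁+P₂) = 1.671 m.

1.67 m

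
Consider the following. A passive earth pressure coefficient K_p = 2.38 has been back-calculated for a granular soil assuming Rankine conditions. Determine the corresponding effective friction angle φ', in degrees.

K_p = (1+sin φ)/(1−sin φ) ⇒ sin φ = (K_p − 1)/(K_p + 1) = 0.4083.
φ = arcsin(0.4083) = 24.10°.

24.1°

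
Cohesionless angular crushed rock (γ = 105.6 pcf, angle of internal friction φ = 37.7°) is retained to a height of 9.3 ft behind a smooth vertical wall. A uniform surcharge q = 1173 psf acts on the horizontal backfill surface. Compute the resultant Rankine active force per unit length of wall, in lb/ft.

3730 lb/ft

K_a = tan²(45° − φ/2) = 0.2411.
Soil triangle: ½ K_a γ H² = 0.5×0.2411×105.6×9.3² = 1101 lb/ft.
Surcharge rectangle: K_a q H = 0.2411×1173×9.3 = 2630 lb/ft.
Total = 1101 + 2630 = 3731 lb/ft.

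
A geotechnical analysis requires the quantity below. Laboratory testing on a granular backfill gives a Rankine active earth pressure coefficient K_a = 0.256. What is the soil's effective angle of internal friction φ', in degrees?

K_a = tan²(45° − φ/2) ⇒ 45° − φ/2 = arctan(√0.256) = 26.84°.
φ = 2(45° − 26.84°) = 36.32°.

36.3°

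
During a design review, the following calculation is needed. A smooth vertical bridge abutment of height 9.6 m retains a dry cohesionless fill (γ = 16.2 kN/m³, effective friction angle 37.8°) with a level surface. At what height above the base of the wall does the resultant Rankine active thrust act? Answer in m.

K_a = 0.2400.
The pressure distribution is triangular, so the resultant acts at H/3 above the base = 9.6/3 = 3.200 m.

3.20 m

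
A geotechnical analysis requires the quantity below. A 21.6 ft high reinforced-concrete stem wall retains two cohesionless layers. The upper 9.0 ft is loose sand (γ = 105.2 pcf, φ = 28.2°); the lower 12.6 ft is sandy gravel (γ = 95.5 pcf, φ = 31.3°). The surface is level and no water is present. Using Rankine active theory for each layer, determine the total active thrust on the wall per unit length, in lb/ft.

7700 lb/ft

K_a1 = tan²(45°−28.2°/2) = 0.3582; K_a2 = tan²(45°−31.3°/2) = 0.3162.
Layer 1: σ at base = K_a1 γ₁ h₁ = 339.1 psf; P₁ = ½×339.1×9.0 = 1526.
Layer 2: σ_v at top = γ₁h₁ = 946.8; σ_h top = K_a2×946.8 = 299.4; σ_h base = K_a2×(946.8+95.5×12.6) = 679.9.
P₂ = ½(299.4+679.9)×12.6 = 6169. Total P_a = 1526+6169 = 7695 lb/ft.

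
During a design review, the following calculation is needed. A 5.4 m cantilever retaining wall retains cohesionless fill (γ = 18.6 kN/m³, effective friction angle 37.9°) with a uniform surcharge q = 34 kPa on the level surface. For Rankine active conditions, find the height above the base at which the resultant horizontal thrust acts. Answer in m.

K_a = 0.2389.
Triangular part P₁ = ½K_aγH² = 64.80 at H/3 = 1.800 m; rectangular part P₂ = K_a q H = 43.87 at H/2 = 2.700 m.
ȳ = (P₁·1.800 + P₂·2.700)/(P₁+P₂) = 2.163 m.

2.16 m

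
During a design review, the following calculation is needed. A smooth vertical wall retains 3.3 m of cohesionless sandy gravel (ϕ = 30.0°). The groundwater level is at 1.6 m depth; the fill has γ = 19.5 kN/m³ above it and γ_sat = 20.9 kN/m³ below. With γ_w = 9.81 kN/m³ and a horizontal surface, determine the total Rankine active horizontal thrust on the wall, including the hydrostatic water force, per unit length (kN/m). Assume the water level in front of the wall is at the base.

K_a = tan²(45° − φ/2) = 0.3333.
γ' = 20.9 − 9.81 = 11.09 kN/m³. Depth below WT = 1.7 m.
σ'_h at WT = K_a γ d_w = 10.40 kPa; at base = 10.40 + K_a γ' × 1.7 = 16.68 kPa.
P₁ (0–1.6 m) = ½×10.40×1.6 = 8.320. P₂ (1.6–3.3 m) = ½(10.40+16.68)×1.7 = 23.02.
P_w = ½ γ_w h₂² = 0.5×9.81×1.7² = 14.18. Total = 8.320+23.02+14.18 = 45.52 kN/m.

45.5 kN/m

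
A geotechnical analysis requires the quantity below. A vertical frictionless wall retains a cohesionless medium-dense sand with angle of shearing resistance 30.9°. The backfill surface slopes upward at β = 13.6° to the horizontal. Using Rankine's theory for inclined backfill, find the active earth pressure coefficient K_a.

0.351

K_a = cos β · (cos β − √(cos²β − cos²φ)) / (cos β + √(cos²β − cos²φ)).
cos β = 0.9720, cos φ = 0.8581, √(cos²β − cos²φ) = 0.4565.
K_a = 0.9720 × (0.9720 − 0.4565)/(0.9720 + 0.4565) = 0.3507.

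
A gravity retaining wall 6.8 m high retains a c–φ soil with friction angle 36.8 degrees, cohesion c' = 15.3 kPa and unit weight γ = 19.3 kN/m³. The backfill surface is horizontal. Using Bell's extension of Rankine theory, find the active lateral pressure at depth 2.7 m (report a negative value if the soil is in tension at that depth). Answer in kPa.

-2.26 kPa

K_a = (1 − sin φ)/(1 + sin φ) = 0.2508.
σ_a = K_a γ z − 2c√K_a = 0.2508×19.3×2.7 − 2×15.3×0.5008 = -2.256 kPa.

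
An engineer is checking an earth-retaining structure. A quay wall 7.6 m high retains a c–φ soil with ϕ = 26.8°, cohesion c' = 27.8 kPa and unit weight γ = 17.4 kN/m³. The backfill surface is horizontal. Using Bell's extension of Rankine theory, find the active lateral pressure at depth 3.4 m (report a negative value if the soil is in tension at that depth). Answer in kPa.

-11.8 kPa

K_a = (1 − sin φ)/(1 + sin φ) = 0.3785.
σ_a = K_a γ z − 2c√K_a = 0.3785×17.4×3.4 − 2×27.8×0.6152 = -11.81 kPa.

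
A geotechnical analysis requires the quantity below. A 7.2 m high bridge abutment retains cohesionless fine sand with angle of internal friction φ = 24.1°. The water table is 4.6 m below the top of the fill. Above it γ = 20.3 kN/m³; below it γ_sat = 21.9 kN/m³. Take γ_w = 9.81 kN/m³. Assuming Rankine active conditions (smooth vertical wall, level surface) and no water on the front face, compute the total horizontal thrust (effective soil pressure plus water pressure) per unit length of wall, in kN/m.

K_a = tan²(45° − φ/2) = 0.4201.
γ' = 21.9 − 9.81 = 12.09 kN/m³. Depth below WT = 2.6 m.
σ'_h at WT = K_a γ d_w = 39.23 kPa; at base = 39.23 + K_a γ' × 2.6 = 52.44 kPa.
P₁ (0–4.6 m) = ½×39.23×4.6 = 90.23. P₂ (4.6–7.2 m) = ½(39.23+52.44)×2.6 = 119.2.
P_w = ½ γ_w h₂² = 0.5×9.81×2.6² = 33.16. Total = 90.23+119.2+33.16 = 242.6 kN/m.

243 kN/m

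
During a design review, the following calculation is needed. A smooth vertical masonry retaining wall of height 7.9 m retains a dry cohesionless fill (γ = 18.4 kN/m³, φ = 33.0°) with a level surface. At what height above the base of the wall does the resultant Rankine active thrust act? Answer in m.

K_a = 0.2948.
The pressure distribution is triangular, so the resultant acts at H/3 above the base = 7.9/3 = 2.633 m.

2.63 m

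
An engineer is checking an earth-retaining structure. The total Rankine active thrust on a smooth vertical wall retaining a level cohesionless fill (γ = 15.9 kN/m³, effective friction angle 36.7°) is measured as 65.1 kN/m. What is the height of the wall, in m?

5.70 m

K_a = 0.2519. P_a = ½ K_a γ H² ⇒ H = √(2P_a/(K_a γ)).
H = √(2×65.1/(0.2519×15.9)) = 5.702 m.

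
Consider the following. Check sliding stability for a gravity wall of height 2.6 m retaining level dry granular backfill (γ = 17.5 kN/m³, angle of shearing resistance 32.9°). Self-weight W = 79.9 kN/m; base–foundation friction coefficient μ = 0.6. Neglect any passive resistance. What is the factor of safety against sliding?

2.74

K_a = tan²(45° − 32.9°/2) = 0.2960.
P_a = ½K_aγH² = 0.5×0.2960×17.5×2.6² = 17.51 kN/m, acting at H/3 = 0.8667 m above the base.
FS_sliding = μW / P_a = 0.6×79.9 / 17.51 = 2.738.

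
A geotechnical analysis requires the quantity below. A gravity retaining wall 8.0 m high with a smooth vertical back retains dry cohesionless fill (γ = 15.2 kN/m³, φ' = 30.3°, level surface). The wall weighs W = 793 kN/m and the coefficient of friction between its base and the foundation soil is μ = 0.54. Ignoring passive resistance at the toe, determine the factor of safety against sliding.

2.67

K_a = tan²(45° − 30.3°/2) = 0.3293.
P_a = ½K_aγH² = 0.5×0.3293×15.2×8.0² = 160.2 kN/m, acting at H/3 = 2.667 m above the base.
FS_sliding = μW / P_a = 0.54×793 / 160.2 = 2.673.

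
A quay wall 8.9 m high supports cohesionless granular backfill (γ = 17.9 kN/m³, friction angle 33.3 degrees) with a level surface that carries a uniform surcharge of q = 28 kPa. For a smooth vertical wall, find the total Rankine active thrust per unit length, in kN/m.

K_a = tan²(45° − φ/2) = 0.2911.
Soil triangle: ½ K_a γ H² = 0.5×0.2911×17.9×8.9² = 206.4 kN/m.
Surcharge rectangle: K_a q H = 0.2911×28×8.9 = 72.55 kN/m.
Total = 206.4 + 72.55 = 278.9 kN/m.

279 kN/m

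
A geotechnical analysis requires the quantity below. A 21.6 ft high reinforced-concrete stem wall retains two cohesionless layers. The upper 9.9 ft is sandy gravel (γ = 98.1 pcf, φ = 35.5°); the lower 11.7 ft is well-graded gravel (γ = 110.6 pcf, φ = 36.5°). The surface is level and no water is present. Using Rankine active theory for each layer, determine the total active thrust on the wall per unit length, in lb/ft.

6090 lb/ft

K_a1 = tan²(45°−35.5°/2) = 0.2653; K_a2 = tan²(45°−36.5°/2) = 0.2541.
Layer 1: σ at base = K_a1 γ₁ h₁ = 257.6 psf; P₁ = ½×257.6×9.9 = 1275.
Layer 2: σ_v at top = γ₁h₁ = 971.2; σ_h top = K_a2×971.2 = 246.7; σ_h base = K_a2×(971.2+110.6×11.7) = 575.5.
P₂ = ½(246.7+575.5)×11.7 = 4810. Total P_a = 1275+4810 = 6085 lb/ft.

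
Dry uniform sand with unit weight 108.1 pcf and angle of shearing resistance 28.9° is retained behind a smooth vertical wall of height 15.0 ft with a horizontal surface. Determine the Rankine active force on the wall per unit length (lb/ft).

K_a = tan²(45° − φ/2) = 0.3484.
P_a = ½ K_a γ H² = 0.5 × 0.3484 × 108.1 × 15.0² = 4237 lb/ft.

4240 lb/ft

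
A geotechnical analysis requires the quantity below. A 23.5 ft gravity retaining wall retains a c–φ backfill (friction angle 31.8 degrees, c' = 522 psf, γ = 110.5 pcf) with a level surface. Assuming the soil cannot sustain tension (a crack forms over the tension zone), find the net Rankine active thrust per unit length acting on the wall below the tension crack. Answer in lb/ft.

K_a = 0.3098; √K_a = 0.5566.
Tension-crack depth z_c = 2c/(γ√K_a) = 2×522/(110.5×0.5566) = 16.97 ft.
σ_a at base = K_a γ H − 2c√K_a = 0.3098×110.5×23.5 − 2×522×0.5566 = 223.4 psf.
P_a = ½ × 223.4 × (H − z_c) = 0.5×223.4×6.525 = 728.8 lb/ft.

729 lb/ft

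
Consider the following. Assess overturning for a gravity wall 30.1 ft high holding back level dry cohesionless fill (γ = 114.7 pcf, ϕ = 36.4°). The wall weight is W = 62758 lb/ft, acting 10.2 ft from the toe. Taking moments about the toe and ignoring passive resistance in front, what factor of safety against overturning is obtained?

4.81

K_a = tan²(45° − 36.4°/2) = 0.2552.
P_a = ½K_aγH² = 0.5×0.2552×114.7×30.1² = 13260 lb/ft, acting at H/3 = 10.03 ft above the base.
Overturning moment M_o = P_a × H/3 = 13260 × 10.03 = 133000.
Resisting moment M_r = W × 10.2 = 62758 × 10.2 = 640100.
FS_overturning = M_r/M_o = 640100/133000 = 4.812.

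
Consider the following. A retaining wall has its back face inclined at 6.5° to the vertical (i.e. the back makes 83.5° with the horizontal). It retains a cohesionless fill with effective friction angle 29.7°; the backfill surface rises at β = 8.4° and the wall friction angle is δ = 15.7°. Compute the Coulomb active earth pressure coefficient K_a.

K_a = sin²(α+φ) / [sin²α · sin(α−δ) · (1 + √{sin(φ+δ)sin(φ−β) / (sin(α−δ)sin(α+β))})²].
With α = 83.5°, φ = 29.7°, δ = 15.7°, β = 8.4°: K_a = 0.3955.

0.396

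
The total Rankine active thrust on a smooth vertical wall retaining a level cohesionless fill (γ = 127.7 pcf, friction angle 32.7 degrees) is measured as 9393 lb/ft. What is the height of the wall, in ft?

22.2 ft

K_a = 0.2985. P_a = ½ K_a γ H² ⇒ H = √(2P_a/(K_a γ)).
H = √(2×9393/(0.2985×127.7)) = 22.20 ft.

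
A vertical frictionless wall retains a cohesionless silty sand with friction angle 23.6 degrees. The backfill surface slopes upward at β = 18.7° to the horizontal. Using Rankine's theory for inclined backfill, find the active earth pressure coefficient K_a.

K_a = cos β · (cos β − √(cos²β − cos²φ)) / (cos β + √(cos²β − cos²φ)).
cos β = 0.9472, cos φ = 0.9164, √(cos²β − cos²φ) = 0.2398.
K_a = 0.9472 × (0.9472 − 0.2398)/(0.9472 + 0.2398) = 0.5645.

0.565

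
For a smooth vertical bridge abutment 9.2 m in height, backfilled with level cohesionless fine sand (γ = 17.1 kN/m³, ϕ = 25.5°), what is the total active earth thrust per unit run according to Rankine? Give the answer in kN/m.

K_a = tan²(45° − φ/2) = 0.3981.
P_a = ½ K_a γ H² = 0.5 × 0.3981 × 17.1 × 9.2² = 288.1 kN/m.

288 kN/m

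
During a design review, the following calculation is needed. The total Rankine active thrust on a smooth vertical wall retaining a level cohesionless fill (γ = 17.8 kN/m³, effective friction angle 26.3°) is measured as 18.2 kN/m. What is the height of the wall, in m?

K_a = 0.3859. P_a = ½ K_a γ H² ⇒ H = √(2P_a/(K_a γ)).
H = √(2×18.2/(0.3859×17.8)) = 2.302 m.

2.30 m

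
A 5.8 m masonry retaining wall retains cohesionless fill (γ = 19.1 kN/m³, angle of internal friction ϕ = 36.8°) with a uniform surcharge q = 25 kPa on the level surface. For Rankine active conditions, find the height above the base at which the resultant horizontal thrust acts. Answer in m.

2.23 m

K_a = 0.2508.
Triangular part P₁ = ½K_aγH² = 80.56 at H/3 = 1.933 m; rectangular part P₂ = K_a q H = 36.36 at H/2 = 2.900 m.
ȳ = (P₁·1.933 + P₂·2.900)/(P₁+P₂) = 2.234 m.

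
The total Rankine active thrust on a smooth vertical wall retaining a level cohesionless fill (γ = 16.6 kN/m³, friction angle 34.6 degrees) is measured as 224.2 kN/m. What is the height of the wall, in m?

9.90 m

K_a = 0.2756. P_a = ½ K_a γ H² ⇒ H = √(2P_a/(K_a γ)).
H = √(2×224.2/(0.2756×16.6)) = 9.899 m.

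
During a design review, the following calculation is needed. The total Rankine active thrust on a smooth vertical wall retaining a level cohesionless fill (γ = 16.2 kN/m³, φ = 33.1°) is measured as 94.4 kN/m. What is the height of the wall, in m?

6.30 m

K_a = 0.2936. P_a = ½ K_a γ H² ⇒ H = √(2P_a/(K_a γ)).
H = √(2×94.4/(0.2936×16.2)) = 6.301 m.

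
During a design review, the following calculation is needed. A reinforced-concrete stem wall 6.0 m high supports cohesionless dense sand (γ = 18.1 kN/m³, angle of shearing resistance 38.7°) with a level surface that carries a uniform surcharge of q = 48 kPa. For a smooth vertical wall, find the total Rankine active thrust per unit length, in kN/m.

K_a = tan²(45° − φ/2) = 0.2306.
Soil triangle: ½ K_a γ H² = 0.5×0.2306×18.1×6.0² = 75.12 kN/m.
Surcharge rectangle: K_a q H = 0.2306×48×6.0 = 66.41 kN/m.
Total = 75.12 + 66.41 = 141.5 kN/m.

142 kN/m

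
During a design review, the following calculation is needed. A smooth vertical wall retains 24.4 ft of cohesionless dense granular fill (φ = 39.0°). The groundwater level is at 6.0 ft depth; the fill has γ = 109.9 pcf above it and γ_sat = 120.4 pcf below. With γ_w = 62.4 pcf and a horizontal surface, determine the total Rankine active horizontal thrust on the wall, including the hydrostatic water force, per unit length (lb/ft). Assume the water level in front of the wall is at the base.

K_a = tan²(45° − φ/2) = 0.2275.
γ' = 120.4 − 62.4 = 58.00 pcf. Depth below WT = 18.4 ft.
σ'_h at WT = K_a γ d_w = 150.0 psf; at base = 150.0 + K_a γ' × 18.4 = 392.8 psf.
P₁ (0–6.0 ft) = ½×150.0×6.0 = 450.1. P₂ (6.0–24.4 ft) = ½(150.0+392.8)×18.4 = 4994.
P_w = ½ γ_w h₂² = 0.5×62.4×18.4² = 10560. Total = 450.1+4994+10560 = 16010 lb/ft.

16000 lb/ft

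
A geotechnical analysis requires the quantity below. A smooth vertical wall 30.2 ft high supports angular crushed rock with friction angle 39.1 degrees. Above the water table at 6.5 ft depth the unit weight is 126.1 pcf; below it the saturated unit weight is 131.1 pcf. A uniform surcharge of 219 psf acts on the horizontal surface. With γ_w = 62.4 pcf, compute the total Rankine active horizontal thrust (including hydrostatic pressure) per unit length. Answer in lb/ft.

28400 lb/ft

K_a = tan²(45° − φ/2) = 0.2265.
γ' = 131.1 − 62.4 = 68.70 pcf. h₂ = H − d_w = 23.7 ft.
σ'_h: at surface K_a·q = 49.60; at WT K_a(q+γd_w) = 235.2; at base K_a(q+γd_w+γ'h₂) = 604.0 psf.
P₁ = ½(49.60+235.2)×6.5 = 925.7; P₂ = ½(235.2+604.0)×23.7 = 9945; P_w = ½γ_w h₂² = 17520.
Total = 925.7+9945+17520 = 28400 lb/ft.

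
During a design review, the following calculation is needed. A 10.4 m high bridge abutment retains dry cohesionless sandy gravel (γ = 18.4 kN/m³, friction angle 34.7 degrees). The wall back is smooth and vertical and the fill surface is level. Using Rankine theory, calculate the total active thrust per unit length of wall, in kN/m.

273 kN/m

K_a = tan²(45° − φ/2) = 0.2745.
P_a = ½ K_a γ H² = 0.5 × 0.2745 × 18.4 × 10.4² = 273.1 kN/m.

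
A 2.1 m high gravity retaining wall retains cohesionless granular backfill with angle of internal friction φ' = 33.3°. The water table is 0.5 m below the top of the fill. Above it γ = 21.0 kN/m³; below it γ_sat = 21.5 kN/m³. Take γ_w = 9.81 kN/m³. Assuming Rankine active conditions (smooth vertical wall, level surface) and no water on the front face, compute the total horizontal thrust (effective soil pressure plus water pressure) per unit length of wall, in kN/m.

K_a = tan²(45° − φ/2) = 0.2911.
γ' = 21.5 − 9.81 = 11.69 kN/m³. Depth below WT = 1.6 m.
σ'_h at WT = K_a γ d_w = 3.057 kPa; at base = 3.057 + K_a γ' × 1.6 = 8.502 kPa.
P₁ (0–0.5 m) = ½×3.057×0.5 = 0.7642. P₂ (0.5–2.1 m) = ½(3.057+8.502)×1.6 = 9.247.
P_w = ½ γ_w h₂² = 0.5×9.81×1.6² = 12.56. Total = 0.7642+9.247+12.56 = 22.57 kN/m.

22.6 kN/m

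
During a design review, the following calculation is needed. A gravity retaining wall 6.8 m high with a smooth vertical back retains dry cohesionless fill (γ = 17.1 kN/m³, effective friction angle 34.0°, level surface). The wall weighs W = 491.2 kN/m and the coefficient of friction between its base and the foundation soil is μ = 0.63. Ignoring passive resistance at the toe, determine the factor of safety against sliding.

K_a = tan²(45° − 34.0°/2) = 0.2827.
P_a = ½K_aγH² = 0.5×0.2827×17.1×6.8² = 111.8 kN/m, acting at H/3 = 2.267 m above the base.
FS_sliding = μW / P_a = 0.63×491.2 / 111.8 = 2.769.

2.77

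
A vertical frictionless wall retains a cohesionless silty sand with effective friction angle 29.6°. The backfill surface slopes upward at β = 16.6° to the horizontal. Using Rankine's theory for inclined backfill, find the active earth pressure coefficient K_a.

K_a = cos β · (cos β − √(cos²β − cos²φ)) / (cos β + √(cos²β − cos²φ)).
cos β = 0.9583, cos φ = 0.8695, √(cos²β − cos²φ) = 0.4029.
K_a = 0.9583 × (0.9583 − 0.4029)/(0.9583 + 0.4029) = 0.3910.

0.391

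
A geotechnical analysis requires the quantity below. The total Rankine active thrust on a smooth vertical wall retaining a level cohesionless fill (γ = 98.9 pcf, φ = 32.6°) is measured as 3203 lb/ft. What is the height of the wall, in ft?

K_a = 0.2997. P_a = ½ K_a γ H² ⇒ H = √(2P_a/(K_a γ)).
H = √(2×3203/(0.2997×98.9)) = 14.70 ft.

14.7 ft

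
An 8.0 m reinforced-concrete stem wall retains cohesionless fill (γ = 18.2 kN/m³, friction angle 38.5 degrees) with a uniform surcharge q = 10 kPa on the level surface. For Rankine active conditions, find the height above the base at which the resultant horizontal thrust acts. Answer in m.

K_a = 0.2327.
Triangular part P₁ = ½K_aγH² = 135.5 at H/3 = 2.667 m; rectangular part P₂ = K_a q H = 18.61 at H/2 = 4.000 m.
ȳ = (P₁·2.667 + P₂·4.000)/(P₁+P₂) = 2.828 m.

2.83 m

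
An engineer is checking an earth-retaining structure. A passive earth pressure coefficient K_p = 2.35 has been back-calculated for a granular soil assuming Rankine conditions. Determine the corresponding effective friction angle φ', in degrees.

K_p = (1+sin φ)/(1−sin φ) ⇒ sin φ = (K_p − 1)/(K_p + 1) = 0.4030.
φ = arcsin(0.4030) = 23.76°.

23.8°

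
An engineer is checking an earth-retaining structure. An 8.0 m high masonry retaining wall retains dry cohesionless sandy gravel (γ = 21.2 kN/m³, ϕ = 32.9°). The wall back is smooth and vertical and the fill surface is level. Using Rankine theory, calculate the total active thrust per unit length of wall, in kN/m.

201 kN/m

K_a = tan²(45° − φ/2) = 0.2960.
P_a = ½ K_a γ H² = 0.5 × 0.2960 × 21.2 × 8.0² = 200.8 kN/m.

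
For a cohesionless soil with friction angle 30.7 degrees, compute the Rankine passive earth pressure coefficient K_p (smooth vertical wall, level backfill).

3.09

K_p = (1 + sin φ)/(1 − sin φ) = tan²(45° + 30.7°/2) = 3.086.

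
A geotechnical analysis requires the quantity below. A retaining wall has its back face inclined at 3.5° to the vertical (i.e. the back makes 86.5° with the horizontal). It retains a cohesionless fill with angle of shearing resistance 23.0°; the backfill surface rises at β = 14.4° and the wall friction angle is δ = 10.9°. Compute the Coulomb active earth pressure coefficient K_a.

0.548

K_a = sin²(α+φ) / [sin²α · sin(α−δ) · (1 + √{sin(φ+δ)sin(φ−β) / (sin(α−δ)sin(α+β))})²].
With α = 86.5°, φ = 23.0°, δ = 10.9°, β = 14.4°: K_a = 0.5481.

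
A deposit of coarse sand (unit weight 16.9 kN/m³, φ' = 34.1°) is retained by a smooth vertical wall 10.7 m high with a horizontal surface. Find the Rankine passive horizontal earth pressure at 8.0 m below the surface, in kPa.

480 kPa

K_p = (1 + sin φ)/(1 − sin φ) = 3.552.
σ_h = K_p γ z = 3.552 × 16.9 × 8.0 = 480.2 kPa.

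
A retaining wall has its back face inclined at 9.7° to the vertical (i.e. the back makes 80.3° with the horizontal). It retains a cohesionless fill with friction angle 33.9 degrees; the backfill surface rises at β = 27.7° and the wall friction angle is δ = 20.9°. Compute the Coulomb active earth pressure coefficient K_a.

0.564

K_a = sin²(α+φ) / [sin²α · sin(α−δ) · (1 + √{sin(φ+δ)sin(φ−β) / (sin(α−δ)sin(α+β))})²].
With α = 80.3°, φ = 33.9°, δ = 20.9°, β = 27.7°: K_a = 0.5638.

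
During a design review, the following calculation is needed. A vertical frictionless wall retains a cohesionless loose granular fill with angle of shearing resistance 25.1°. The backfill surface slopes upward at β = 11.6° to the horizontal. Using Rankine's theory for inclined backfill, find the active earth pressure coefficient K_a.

K_a = cos β · (cos β − √(cos²β − cos²φ)) / (cos β + √(cos²β − cos²φ)).
cos β = 0.9796, cos φ = 0.9056, √(cos²β − cos²φ) = 0.3735.
K_a = 0.9796 × (0.9796 − 0.3735)/(0.9796 + 0.3735) = 0.4388.

0.439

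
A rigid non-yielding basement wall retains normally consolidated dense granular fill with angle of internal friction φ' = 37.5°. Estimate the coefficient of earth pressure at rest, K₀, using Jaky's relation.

0.391

K₀ = 1 − sin φ' = 1 − sin 37.5° = 0.3912.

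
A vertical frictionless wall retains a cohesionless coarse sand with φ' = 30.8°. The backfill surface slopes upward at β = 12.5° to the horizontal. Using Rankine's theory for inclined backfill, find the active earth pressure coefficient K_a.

0.347

K_a = cos β · (cos β − √(cos²β − cos²φ)) / (cos β + √(cos²β − cos²φ)).
cos β = 0.9763, cos φ = 0.8590, √(cos²β − cos²φ) = 0.4640.
K_a = 0.9763 × (0.9763 − 0.4640)/(0.9763 + 0.4640) = 0.3472.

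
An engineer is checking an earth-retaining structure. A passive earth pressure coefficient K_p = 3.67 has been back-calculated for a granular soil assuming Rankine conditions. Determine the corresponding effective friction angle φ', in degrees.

K_p = (1+sin φ)/(1−sin φ) ⇒ sin φ = (K_p − 1)/(K_p + 1) = 0.5717.
φ = arcsin(0.5717) = 34.87°.

34.9°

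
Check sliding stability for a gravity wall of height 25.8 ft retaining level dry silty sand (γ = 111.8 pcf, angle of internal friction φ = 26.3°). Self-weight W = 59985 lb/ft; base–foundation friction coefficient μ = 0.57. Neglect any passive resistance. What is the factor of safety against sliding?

K_a = tan²(45° − 26.3°/2) = 0.3859.
P_a = ½K_aγH² = 0.5×0.3859×111.8×25.8² = 14360 lb/ft, acting at H/3 = 8.600 ft above the base.
FS_sliding = μW / P_a = 0.57×59985 / 14360 = 2.381.

2.38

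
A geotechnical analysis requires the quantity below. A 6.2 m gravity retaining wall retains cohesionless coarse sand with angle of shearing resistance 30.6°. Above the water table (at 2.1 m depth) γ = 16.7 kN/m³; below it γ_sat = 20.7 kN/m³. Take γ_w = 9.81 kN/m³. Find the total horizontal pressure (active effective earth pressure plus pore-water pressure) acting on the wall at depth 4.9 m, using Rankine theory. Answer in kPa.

48.8 kPa

K_a = (1 − sin φ)/(1 + sin φ) = 0.3253.
γ' = 20.7 − 9.81 = 10.89 kN/m³.
Effective vertical stress at 4.9 m: σ'_v = 16.7×2.1 + 10.89×2.80 = 65.56 kPa.
σ'_h = K_a σ'_v = 0.3253 × 65.56 = 21.33 kPa; u = γ_w × 2.80 = 27.47 kPa.
Total σ_h = 21.33 + 27.47 = 48.80 kPa.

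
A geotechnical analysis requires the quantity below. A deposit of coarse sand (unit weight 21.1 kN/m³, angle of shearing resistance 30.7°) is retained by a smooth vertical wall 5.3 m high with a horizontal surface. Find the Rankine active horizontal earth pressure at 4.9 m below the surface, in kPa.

K_a = (1 − sin φ)/(1 + sin φ) = 0.3240.
σ_h = K_a γ z = 0.3240 × 21.1 × 4.9 = 33.50 kPa.

33.5 kPa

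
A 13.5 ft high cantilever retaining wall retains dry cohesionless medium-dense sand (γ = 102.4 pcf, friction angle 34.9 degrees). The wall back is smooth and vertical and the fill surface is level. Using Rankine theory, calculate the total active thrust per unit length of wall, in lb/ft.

2540 lb/ft

K_a = tan²(45° − φ/2) = 0.2721.
P_a = ½ K_a γ H² = 0.5 × 0.2721 × 102.4 × 13.5² = 2539 lb/ft.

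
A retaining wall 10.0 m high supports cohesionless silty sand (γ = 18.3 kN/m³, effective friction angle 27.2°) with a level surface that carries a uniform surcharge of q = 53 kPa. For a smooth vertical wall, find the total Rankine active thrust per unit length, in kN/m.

538 kN/m

K_a = tan²(45° − φ/2) = 0.3726.
Soil triangle: ½ K_a γ H² = 0.5×0.3726×18.3×10.0² = 340.9 kN/m.
Surcharge rectangle: K_a q H = 0.3726×53×10.0 = 197.5 kN/m.
Total = 340.9 + 197.5 = 538.4 kN/m.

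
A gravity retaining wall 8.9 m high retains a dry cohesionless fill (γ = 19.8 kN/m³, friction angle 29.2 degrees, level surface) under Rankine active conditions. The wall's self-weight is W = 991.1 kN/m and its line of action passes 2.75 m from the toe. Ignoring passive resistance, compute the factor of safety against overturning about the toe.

K_a = tan²(45° − 29.2°/2) = 0.3442.
P_a = ½K_aγH² = 0.5×0.3442×19.8×8.9² = 269.9 kN/m, acting at H/3 = 2.967 m above the base.
Overturning moment M_o = P_a × H/3 = 269.9 × 2.967 = 800.8.
Resisting moment M_r = W × 2.75 = 991.1 × 2.75 = 2726.
FS_overturning = M_r/M_o = 2726/800.8 = 3.404.

3.40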